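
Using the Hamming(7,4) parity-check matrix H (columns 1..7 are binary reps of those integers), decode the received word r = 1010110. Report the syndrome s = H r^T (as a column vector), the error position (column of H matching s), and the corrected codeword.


s = (0, 0, 1)^T, error position = 1, corrected codeword c = 0010110

Compute s = H r^T mod 2 one row at a time:
  s_1 = 0 + 1 + 1 + 0 = 2 ≡ 0 (mod 2).
  s_2 = 0 + 1 + 1 + 0 = 2 ≡ 0 (mod 2).
  s_3 = 1 + 1 + 1 + 0 = 3 ≡ 1 (mod 2).
s = (0, 0, 1)^T — this equals column 1 of H (binary 001), so error is at position 1.
Correct: flip bit 1 of r = 1010110 to get c = 0010110.


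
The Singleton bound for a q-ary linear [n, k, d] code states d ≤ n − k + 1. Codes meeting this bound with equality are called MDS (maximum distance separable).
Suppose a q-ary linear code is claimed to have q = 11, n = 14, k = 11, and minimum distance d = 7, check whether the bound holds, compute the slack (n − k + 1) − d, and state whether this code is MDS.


Singleton RHS = n − k + 1 = 4, slack = -3, bound violated (no such code; not MDS).

Singleton bound: d ≤ n − k + 1.
Here n = 14, k = 11, so n − k + 1 = 4.
Given d = 7, check d ≤ 4: NO.
Slack = (n − k + 1) − d = -3.
The slack is negative: d = 7 exceeds n − k + 1 = 4 by 3, so the Singleton bound is violated and no linear [14, 11, 7]_11 code can exist. In particular it is not MDS (MDS requires d = n − k + 1 exactly).
Description: the claimed parameters are [14, 11, 7]_11; such a code would be impossible (violates the Singleton bound).


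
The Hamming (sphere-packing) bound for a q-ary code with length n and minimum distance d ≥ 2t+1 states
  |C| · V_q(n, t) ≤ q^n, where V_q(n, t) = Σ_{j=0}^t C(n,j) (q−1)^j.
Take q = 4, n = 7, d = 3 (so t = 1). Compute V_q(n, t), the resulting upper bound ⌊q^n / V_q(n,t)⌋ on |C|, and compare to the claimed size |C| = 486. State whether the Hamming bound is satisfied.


V_q(n, t) = 22, q^n = 16384, Hamming bound = 744, |C| = 486 ≤ bound (satisfied).

Step 1: Compute V_q(n, t) = Σ_{j=0}^1 C(n, j) (q−1)^j.
  j = 0: C(7,0)·(3)^0 = 1·1 = 1.
  j = 1: C(7,1)·(3)^1 = 7·3 = 21.
  V_q(n, t) = 1 + 21 = 22.
Step 2: q^n = 4^7 = 16384.
Step 3: Hamming bound ⌊q^n / V_q(n,t)⌋ = ⌊16384/22⌋ = 744.
Step 4: Compare |C| = 486 to 744: satisfied.
The claimed |C| lies below the Hamming bound.


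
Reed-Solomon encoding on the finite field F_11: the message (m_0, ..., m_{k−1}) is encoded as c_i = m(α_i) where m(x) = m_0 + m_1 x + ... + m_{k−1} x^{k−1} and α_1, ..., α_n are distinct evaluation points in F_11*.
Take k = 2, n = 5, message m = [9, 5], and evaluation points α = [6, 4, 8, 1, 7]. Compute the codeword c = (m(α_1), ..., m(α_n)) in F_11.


c = [6, 7, 5, 3, 0]

Message polynomial: m(x) = 9 + 5·x (mod 11).
For each evaluation point α_i, compute m(α_i) mod 11:
  α_1 = 6: Horner steps 5 → 6, so m(6) = 6.
  α_2 = 4: Horner steps 5 → 7, so m(4) = 7.
  α_3 = 8: Horner steps 5 → 5, so m(8) = 5.
  α_4 = 1: Horner steps 5 → 3, so m(1) = 3.
  α_5 = 7: Horner steps 5 → 0, so m(7) = 0.
Codeword c = [6, 7, 5, 3, 0] ∈ F_11^5.


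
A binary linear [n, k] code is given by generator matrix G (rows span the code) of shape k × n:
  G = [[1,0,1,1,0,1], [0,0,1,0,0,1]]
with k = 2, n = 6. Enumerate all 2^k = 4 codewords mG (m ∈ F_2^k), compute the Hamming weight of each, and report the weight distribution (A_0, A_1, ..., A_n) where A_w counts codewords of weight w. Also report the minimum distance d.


Weight distribution: A_0 = 1, A_2 = 2, A_4 = 1. Minimum distance d = 2.

Enumerate all 2^2 = 4 messages m ∈ F_2^2.
For each, compute codeword c = mG in F_2^6, then tally its weight.
  m = 00 → c = 000000, weight = 0.
  m = 10 → c = 101101, weight = 4.
  m = 01 → c = 001001, weight = 2.
  m = 11 → c = 100100, weight = 2.
Tally weights:
  weight 0: 1 codewords.
  weight 2: 2 codewords.
  weight 4: 1 codewords.
Minimum distance d = smallest w > 0 with A_w > 0 = 2.
Sanity: Σ A_w = 4 = 2^2 = 4 ✓.


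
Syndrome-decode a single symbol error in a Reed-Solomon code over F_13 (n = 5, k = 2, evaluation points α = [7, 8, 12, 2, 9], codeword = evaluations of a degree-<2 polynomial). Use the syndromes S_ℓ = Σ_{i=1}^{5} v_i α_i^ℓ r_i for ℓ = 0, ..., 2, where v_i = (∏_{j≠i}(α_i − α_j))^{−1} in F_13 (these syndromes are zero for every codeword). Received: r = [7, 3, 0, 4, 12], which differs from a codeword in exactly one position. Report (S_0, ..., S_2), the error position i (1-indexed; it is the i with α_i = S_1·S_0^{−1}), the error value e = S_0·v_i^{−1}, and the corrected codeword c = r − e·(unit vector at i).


S = (6, 12, 11), error at position 4, error magnitude e = 3, c = [7, 3, 0, 1, 12].

Step 1: column multipliers v_i = (∏_{j≠i}(α_i − α_j))^{−1} mod 13.
  i = 1 (α = 7): (7−8)(7−12)(7−2)(7−9) = (−1)·(−5)·5·(−2) = −50 ≡ 2, so v_1 = 2^{−1} = 7 (mod 13).
  i = 2 (α = 8): (8−7)(8−12)(8−2)(8−9) = 1·(−4)·6·(−1) = 24 ≡ 11, so v_2 = 11^{−1} = 6 (mod 13).
  i = 3 (α = 12): (12−7)(12−8)(12−2)(12−9) = 5·4·10·3 = 600 ≡ 2, so v_3 = 2^{−1} = 7 (mod 13).
  i = 4 (α = 2): (2−7)(2−8)(2−12)(2−9) = (−5)·(−6)·(−10)·(−7) = 2100 ≡ 7, so v_4 = 7^{−1} = 2 (mod 13).
  i = 5 (α = 9): (9−7)(9−8)(9−12)(9−2) = 2·1·(−3)·7 = −42 ≡ 10, so v_5 = 10^{−1} = 4 (mod 13).
  v = [7, 6, 7, 2, 4].
Step 2: syndromes of r = [7, 3, 0, 4, 12] (all sums mod 13).
  S_0 = Σ v_i r_i = 7·7 + 6·3 + 7·0 + 2·4 + 4·12 = 123 ≡ 6.
  S_1 = Σ v_i α_i r_i = 7·7·7 + 6·8·3 + 7·12·0 + 2·2·4 + 4·9·12 = 935 ≡ 12.
  α_i^2 mod 13 = [10, 12, 1, 4, 3].
  S_2 = Σ v_i α_i^2 r_i = 7·10·7 + 6·12·3 + 7·1·0 + 2·4·4 + 4·3·12 = 882 ≡ 11.
  S = (6, 12, 11) ≠ 0, so r is not a codeword (an error is present).
Step 3: locate the error. For a single error e at position i, S_ℓ = v_i·e·α_i^ℓ, so α_err = S_1/S_0.
  S_0^{−1} = 6^{−1} = 11 (mod 13), so α_err = 12·11 = 132 ≡ 2 = α_4. Error position i = 4.
  Consistency check: S_2/S_1 = 11·12 = 132 ≡ 2 = α_err ✓ (single-error assumption holds).
Step 4: error magnitude e = S_0/v_4 = S_0·∏_{j≠4}(α_4 − α_j) = 6·7 = 42 ≡ 3 (mod 13).
Step 5: correct position 4: c_4 = r_4 − e = 4 − 3 ≡ 1 (mod 13). Hence c = [7, 3, 0, 1, 12].
  Check: interpolating c through the α_i gives m(x) = 9 + 9·x (degree < 2) with m(α_i) = c_i for every i, so c is indeed a codeword.


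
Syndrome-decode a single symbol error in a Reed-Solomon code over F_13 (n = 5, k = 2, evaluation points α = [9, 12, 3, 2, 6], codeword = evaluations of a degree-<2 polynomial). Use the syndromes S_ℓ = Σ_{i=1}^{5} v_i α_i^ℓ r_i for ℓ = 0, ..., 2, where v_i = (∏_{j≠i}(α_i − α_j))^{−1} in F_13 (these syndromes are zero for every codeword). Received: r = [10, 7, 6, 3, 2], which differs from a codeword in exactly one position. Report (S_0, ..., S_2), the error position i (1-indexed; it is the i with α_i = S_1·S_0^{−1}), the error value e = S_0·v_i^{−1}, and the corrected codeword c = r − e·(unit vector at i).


S = (1, 9, 3), error at position 1, error magnitude e = 12, c = [11, 7, 6, 3, 2].

Step 1: column multipliers v_i = (∏_{j≠i}(α_i − α_j))^{−1} mod 13.
  i = 1 (α = 9): (9−12)(9−3)(9−2)(9−6) = (−3)·6·7·3 = −378 ≡ 12, so v_1 = 12^{−1} = 12 (mod 13).
  i = 2 (α = 12): (12−9)(12−3)(12−2)(12−6) = 3·9·10·6 = 1620 ≡ 8, so v_2 = 8^{−1} = 5 (mod 13).
  i = 3 (α = 3): (3−9)(3−12)(3−2)(3−6) = (−6)·(−9)·1·(−3) = −162 ≡ 7, so v_3 = 7^{−1} = 2 (mod 13).
  i = 4 (α = 2): (2−9)(2−12)(2−3)(2−6) = (−7)·(−10)·(−1)·(−4) = 280 ≡ 7, so v_4 = 7^{−1} = 2 (mod 13).
  i = 5 (α = 6): (6−9)(6−12)(6−3)(6−2) = (−3)·(−6)·3·4 = 216 ≡ 8, so v_5 = 8^{−1} = 5 (mod 13).
  v = [12, 5, 2, 2, 5].
Step 2: syndromes of r = [10, 7, 6, 3, 2] (all sums mod 13).
  S_0 = Σ v_i r_i = 12·10 + 5·7 + 2·6 + 2·3 + 5·2 = 183 ≡ 1.
  S_1 = Σ v_i α_i r_i = 12·9·10 + 5·12·7 + 2·3·6 + 2·2·3 + 5·6·2 = 1608 ≡ 9.
  α_i^2 mod 13 = [3, 1, 9, 4, 10].
  S_2 = Σ v_i α_i^2 r_i = 12·3·10 + 5·1·7 + 2·9·6 + 2·4·3 + 5·10·2 = 627 ≡ 3.
  S = (1, 9, 3) ≠ 0, so r is not a codeword (an error is present).
Step 3: locate the error. For a single error e at position i, S_ℓ = v_i·e·α_i^ℓ, so α_err = S_1/S_0.
  S_0^{−1} = 1^{−1} = 1 (mod 13), so α_err = 9·1 = 9 ≡ 9 = α_1. Error position i = 1.
  Consistency check: S_2/S_1 = 3·3 = 9 ≡ 9 = α_err ✓ (single-error assumption holds).
Step 4: error magnitude e = S_0/v_1 = S_0·∏_{j≠1}(α_1 − α_j) = 1·12 = 12 ≡ 12 (mod 13).
Step 5: correct position 1: c_1 = r_1 − e = 10 − 12 ≡ 11 (mod 13). Hence c = [11, 7, 6, 3, 2].
  Check: interpolating c through the α_i gives m(x) = 10 + 3·x (degree < 2) with m(α_i) = c_i for every i, so c is indeed a codeword.


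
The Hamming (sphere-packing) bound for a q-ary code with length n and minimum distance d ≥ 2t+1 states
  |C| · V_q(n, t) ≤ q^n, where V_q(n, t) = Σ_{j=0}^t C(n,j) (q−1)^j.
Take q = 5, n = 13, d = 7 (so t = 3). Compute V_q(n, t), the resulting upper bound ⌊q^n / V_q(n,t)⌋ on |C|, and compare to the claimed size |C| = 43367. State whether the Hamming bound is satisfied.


V_q(n, t) = 19605, q^n = 1220703125, Hamming bound = 62264, |C| = 43367 ≤ bound (satisfied).

Step 1: Compute V_q(n, t) = Σ_{j=0}^3 C(n, j) (q−1)^j.
  j = 0: C(13,0)·(4)^0 = 1·1 = 1.
  j = 1: C(13,1)·(4)^1 = 13·4 = 52.
  j = 2: C(13,2)·(4)^2 = 78·16 = 1248.
  j = 3: C(13,3)·(4)^3 = 286·64 = 18304.
  V_q(n, t) = 1 + 52 + 1248 + 18304 = 19605.
Step 2: q^n = 5^13 = 1220703125.
Step 3: Hamming bound ⌊q^n / V_q(n,t)⌋ = ⌊1220703125/19605⌋ = 62264.
Step 4: Compare |C| = 43367 to 62264: satisfied.
The claimed |C| lies below the Hamming bound.


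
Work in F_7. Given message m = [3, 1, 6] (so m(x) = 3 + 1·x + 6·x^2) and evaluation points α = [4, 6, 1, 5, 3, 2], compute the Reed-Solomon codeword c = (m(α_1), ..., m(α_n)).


c = [5, 1, 3, 4, 4, 1]

Message polynomial: m(x) = 3 + 1·x + 6·x^2 (mod 7).
For each evaluation point α_i, compute m(α_i) mod 7:
  α_1 = 4: Horner steps 6 → 4 → 5, so m(4) = 5.
  α_2 = 6: Horner steps 6 → 2 → 1, so m(6) = 1.
  α_3 = 1: Horner steps 6 → 0 → 3, so m(1) = 3.
  α_4 = 5: Horner steps 6 → 3 → 4, so m(5) = 4.
  α_5 = 3: Horner steps 6 → 5 → 4, so m(3) = 4.
  α_6 = 2: Horner steps 6 → 6 → 1, so m(2) = 1.
Codeword c = [5, 1, 3, 4, 4, 1] ∈ F_7^6.


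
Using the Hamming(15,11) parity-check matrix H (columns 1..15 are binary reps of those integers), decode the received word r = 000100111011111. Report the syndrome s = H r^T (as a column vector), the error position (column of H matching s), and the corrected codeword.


s = (1, 0, 0, 1)^T, error position = 9, corrected codeword c = 000100110011111

Compute s = H r^T mod 2 one row at a time:
  s_1 = 1 + 1 + 0 + 1 + 1 + 1 + 1 + 1 = 7 ≡ 1 (mod 2).
  s_2 = 1 + 0 + 0 + 1 + 1 + 1 + 1 + 1 = 6 ≡ 0 (mod 2).
  s_3 = 0 + 0 + 0 + 1 + 0 + 1 + 1 + 1 = 4 ≡ 0 (mod 2).
  s_4 = 0 + 0 + 0 + 1 + 1 + 1 + 1 + 1 = 5 ≡ 1 (mod 2).
s = (1, 0, 0, 1)^T — this equals column 9 of H (binary 1001), so error is at position 9.
Correct: flip bit 9 of r = 000100111011111 to get c = 000100110011111.


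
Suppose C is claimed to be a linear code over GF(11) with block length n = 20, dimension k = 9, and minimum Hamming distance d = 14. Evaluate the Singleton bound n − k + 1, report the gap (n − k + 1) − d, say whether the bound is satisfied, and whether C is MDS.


Singleton RHS = n − k + 1 = 12, slack = -2, bound violated (no such code; not MDS).

Singleton bound: d ≤ n − k + 1.
Here n = 20, k = 9, so n − k + 1 = 12.
Given d = 14, check d ≤ 12: NO.
Slack = (n − k + 1) − d = -2.
The slack is negative: d = 14 exceeds n − k + 1 = 12 by 2, so the Singleton bound is violated and no linear [20, 9, 14]_11 code can exist. In particular it is not MDS (MDS requires d = n − k + 1 exactly).
Description: the claimed parameters are [20, 9, 14]_11; such a code would be impossible (violates the Singleton bound).


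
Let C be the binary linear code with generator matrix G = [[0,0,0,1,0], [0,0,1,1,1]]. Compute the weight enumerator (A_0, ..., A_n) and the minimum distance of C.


Weight distribution: A_0 = 1, A_1 = 1, A_2 = 1, A_3 = 1. Minimum distance d = 1.

Enumerate all 2^2 = 4 messages m ∈ F_2^2.
For each, compute codeword c = mG in F_2^5, then tally its weight.
  m = 00 → c = 00000, weight = 0.
  m = 10 → c = 00010, weight = 1.
  m = 01 → c = 00111, weight = 3.
  m = 11 → c = 00101, weight = 2.
Tally weights:
  weight 0: 1 codewords.
  weight 1: 1 codewords.
  weight 2: 1 codewords.
  weight 3: 1 codewords.
Minimum distance d = smallest w > 0 with A_w > 0 = 1.
Sanity: Σ A_w = 4 = 2^2 = 4 ✓.


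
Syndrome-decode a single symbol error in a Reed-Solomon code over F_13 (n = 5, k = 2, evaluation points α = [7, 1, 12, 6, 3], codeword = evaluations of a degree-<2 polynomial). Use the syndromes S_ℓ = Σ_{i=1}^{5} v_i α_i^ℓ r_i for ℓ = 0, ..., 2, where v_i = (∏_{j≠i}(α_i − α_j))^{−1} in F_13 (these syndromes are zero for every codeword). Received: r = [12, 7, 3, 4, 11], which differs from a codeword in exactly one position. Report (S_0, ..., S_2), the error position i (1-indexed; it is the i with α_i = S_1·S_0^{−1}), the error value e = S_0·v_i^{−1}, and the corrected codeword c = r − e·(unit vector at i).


S = (11, 12, 6), error at position 1, error magnitude e = 6, c = [6, 7, 3, 4, 11].

Step 1: column multipliers v_i = (∏_{j≠i}(α_i − α_j))^{−1} mod 13.
  i = 1 (α = 7): (7−1)(7−12)(7−6)(7−3) = 6·(−5)·1·4 = −120 ≡ 10, so v_1 = 10^{−1} = 4 (mod 13).
  i = 2 (α = 1): (1−7)(1−12)(1−6)(1−3) = (−6)·(−11)·(−5)·(−2) = 660 ≡ 10, so v_2 = 10^{−1} = 4 (mod 13).
  i = 3 (α = 12): (12−7)(12−1)(12−6)(12−3) = 5·11·6·9 = 2970 ≡ 6, so v_3 = 6^{−1} = 11 (mod 13).
  i = 4 (α = 6): (6−7)(6−1)(6−12)(6−3) = (−1)·5·(−6)·3 = 90 ≡ 12, so v_4 = 12^{−1} = 12 (mod 13).
  i = 5 (α = 3): (3−7)(3−1)(3−12)(3−6) = (−4)·2·(−9)·(−3) = −216 ≡ 5, so v_5 = 5^{−1} = 8 (mod 13).
  v = [4, 4, 11, 12, 8].
Step 2: syndromes of r = [12, 7, 3, 4, 11] (all sums mod 13).
  S_0 = Σ v_i r_i = 4·12 + 4·7 + 11·3 + 12·4 + 8·11 = 245 ≡ 11.
  S_1 = Σ v_i α_i r_i = 4·7·12 + 4·1·7 + 11·12·3 + 12·6·4 + 8·3·11 = 1312 ≡ 12.
  α_i^2 mod 13 = [10, 1, 1, 10, 9].
  S_2 = Σ v_i α_i^2 r_i = 4·10·12 + 4·1·7 + 11·1·3 + 12·10·4 + 8·9·11 = 1813 ≡ 6.
  S = (11, 12, 6) ≠ 0, so r is not a codeword (an error is present).
Step 3: locate the error. For a single error e at position i, S_ℓ = v_i·e·α_i^ℓ, so α_err = S_1/S_0.
  S_0^{−1} = 11^{−1} = 6 (mod 13), so α_err = 12·6 = 72 ≡ 7 = α_1. Error position i = 1.
  Consistency check: S_2/S_1 = 6·12 = 72 ≡ 7 = α_err ✓ (single-error assumption holds).
Step 4: error magnitude e = S_0/v_1 = S_0·∏_{j≠1}(α_1 − α_j) = 11·10 = 110 ≡ 6 (mod 13).
Step 5: correct position 1: c_1 = r_1 − e = 12 − 6 ≡ 6 (mod 13). Hence c = [6, 7, 3, 4, 11].
  Check: interpolating c through the α_i gives m(x) = 5 + 2·x (degree < 2) with m(α_i) = c_i for every i, so c is indeed a codeword.


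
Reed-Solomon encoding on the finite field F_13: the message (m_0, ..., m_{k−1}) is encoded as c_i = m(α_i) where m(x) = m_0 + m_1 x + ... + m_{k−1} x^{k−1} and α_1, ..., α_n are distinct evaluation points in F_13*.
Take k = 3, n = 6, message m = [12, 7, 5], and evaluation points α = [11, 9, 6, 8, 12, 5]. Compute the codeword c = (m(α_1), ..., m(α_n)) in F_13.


c = [5, 12, 0, 11, 10, 3]

Message polynomial: m(x) = 12 + 7·x + 5·x^2 (mod 13).
For each evaluation point α_i, compute m(α_i) mod 13:
  α_1 = 11: Horner steps 5 → 10 → 5, so m(11) = 5.
  α_2 = 9: Horner steps 5 → 0 → 12, so m(9) = 12.
  α_3 = 6: Horner steps 5 → 11 → 0, so m(6) = 0.
  α_4 = 8: Horner steps 5 → 8 → 11, so m(8) = 11.
  α_5 = 12: Horner steps 5 → 2 → 10, so m(12) = 10.
  α_6 = 5: Horner steps 5 → 6 → 3, so m(5) = 3.
Codeword c = [5, 12, 0, 11, 10, 3] ∈ F_13^6.


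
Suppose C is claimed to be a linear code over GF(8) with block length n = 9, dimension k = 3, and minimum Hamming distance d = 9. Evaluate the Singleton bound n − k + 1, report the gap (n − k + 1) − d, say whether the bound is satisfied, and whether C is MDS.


Singleton RHS = n − k + 1 = 7, slack = -2, bound violated (no such code; not MDS).

Singleton bound: d ≤ n − k + 1.
Here n = 9, k = 3, so n − k + 1 = 7.
Given d = 9, check d ≤ 7: NO.
Slack = (n − k + 1) − d = -2.
The slack is negative: d = 9 exceeds n − k + 1 = 7 by 2, so the Singleton bound is violated and no linear [9, 3, 9]_8 code can exist. In particular it is not MDS (MDS requires d = n − k + 1 exactly).
Description: the claimed parameters are [9, 3, 9]_8; such a code would be impossible (violates the Singleton bound).


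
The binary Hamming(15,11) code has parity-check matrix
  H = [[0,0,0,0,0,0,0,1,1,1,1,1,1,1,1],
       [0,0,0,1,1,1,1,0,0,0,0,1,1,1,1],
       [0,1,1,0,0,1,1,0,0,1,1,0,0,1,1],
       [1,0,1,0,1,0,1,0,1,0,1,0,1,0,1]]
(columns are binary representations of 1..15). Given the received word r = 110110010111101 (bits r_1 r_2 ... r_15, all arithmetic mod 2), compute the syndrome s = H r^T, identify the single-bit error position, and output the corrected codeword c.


s = (0, 1, 0, 1)^T, error position = 5, corrected codeword c = 110100010111101

Compute s = H r^T mod 2 one row at a time:
  s_1 = 1 + 0 + 1 + 1 + 1 + 1 + 0 + 1 = 6 ≡ 0 (mod 2).
  s_2 = 1 + 1 + 0 + 0 + 1 + 1 + 0 + 1 = 5 ≡ 1 (mod 2).
  s_3 = 1 + 0 + 0 + 0 + 1 + 1 + 0 + 1 = 4 ≡ 0 (mod 2).
  s_4 = 1 + 0 + 1 + 0 + 0 + 1 + 1 + 1 = 5 ≡ 1 (mod 2).
s = (0, 1, 0, 1)^T — this equals column 5 of H (binary 0101), so error is at position 5.
Correct: flip bit 5 of r = 110110010111101 to get c = 110100010111101.


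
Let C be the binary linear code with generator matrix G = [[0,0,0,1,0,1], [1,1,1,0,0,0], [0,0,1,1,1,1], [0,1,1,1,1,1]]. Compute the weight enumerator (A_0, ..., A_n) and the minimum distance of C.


Weight distribution: A_0 = 1, A_1 = 1, A_2 = 4, A_3 = 4, A_4 = 3, A_5 = 3. Minimum distance d = 1.

Enumerate all 2^4 = 16 messages m ∈ F_2^4.
For each, compute codeword c = mG in F_2^6, then tally its weight.
  m = 0000 → c = 000000, weight = 0.
  m = 1000 → c = 000101, weight = 2.
  m = 0100 → c = 111000, weight = 3.
  m = 1100 → c = 111101, weight = 5.
  m = 0010 → c = 001111, weight = 4.
  m = 1010 → c = 001010, weight = 2.
  m = 0110 → c = 110111, weight = 5.
  m = 1110 → c = 110010, weight = 3.
  m = 0001 → c = 011111, weight = 5.
  m = 1001 → c = 011010, weight = 3.
  m = 0101 → c = 100111, weight = 4.
  m = 1101 → c = 100010, weight = 2.
  m = 0011 → c = 010000, weight = 1.
  m = 1011 → c = 010101, weight = 3.
  m = 0111 → c = 101000, weight = 2.
  m = 1111 → c = 101101, weight = 4.
Tally weights:
  weight 0: 1 codewords.
  weight 1: 1 codewords.
  weight 2: 4 codewords.
  weight 3: 4 codewords.
  weight 4: 3 codewords.
  weight 5: 3 codewords.
Minimum distance d = smallest w > 0 with A_w > 0 = 1.
Sanity: Σ A_w = 16 = 2^4 = 16 ✓.


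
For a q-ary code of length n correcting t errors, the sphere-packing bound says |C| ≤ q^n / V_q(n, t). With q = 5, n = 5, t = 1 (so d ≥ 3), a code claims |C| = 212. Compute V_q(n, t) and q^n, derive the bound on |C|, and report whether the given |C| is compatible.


V_q(n, t) = 21, q^n = 3125, Hamming bound = 148, |C| = 212 > bound (violated).

Step 1: Compute V_q(n, t) = Σ_{j=0}^1 C(n, j) (q−1)^j.
  j = 0: C(5,0)·(4)^0 = 1·1 = 1.
  j = 1: C(5,1)·(4)^1 = 5·4 = 20.
  V_q(n, t) = 1 + 20 = 21.
Step 2: q^n = 5^5 = 3125.
Step 3: Hamming bound ⌊q^n / V_q(n,t)⌋ = ⌊3125/21⌋ = 148.
Step 4: Compare |C| = 212 to 148: violated.
The claimed |C| lies above the Hamming bound, so no 5-ary code of length 5 with d ≥ 3 can have 212 codewords.


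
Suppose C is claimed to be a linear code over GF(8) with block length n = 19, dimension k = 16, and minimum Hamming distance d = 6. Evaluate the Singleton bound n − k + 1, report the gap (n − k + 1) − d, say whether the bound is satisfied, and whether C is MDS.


Singleton RHS = n − k + 1 = 4, slack = -2, bound violated (no such code; not MDS).

Singleton bound: d ≤ n − k + 1.
Here n = 19, k = 16, so n − k + 1 = 4.
Given d = 6, check d ≤ 4: NO.
Slack = (n − k + 1) − d = -2.
The slack is negative: d = 6 exceeds n − k + 1 = 4 by 2, so the Singleton bound is violated and no linear [19, 16, 6]_8 code can exist. In particular it is not MDS (MDS requires d = n − k + 1 exactly).
Description: the claimed parameters are [19, 16, 6]_8; such a code would be impossible (violates the Singleton bound).


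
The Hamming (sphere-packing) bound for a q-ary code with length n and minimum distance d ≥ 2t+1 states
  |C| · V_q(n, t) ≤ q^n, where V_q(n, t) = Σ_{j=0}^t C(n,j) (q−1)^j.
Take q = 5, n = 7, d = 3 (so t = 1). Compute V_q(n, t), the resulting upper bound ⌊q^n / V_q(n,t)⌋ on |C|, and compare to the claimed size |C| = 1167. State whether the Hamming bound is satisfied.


V_q(n, t) = 29, q^n = 78125, Hamming bound = 2693, |C| = 1167 ≤ bound (satisfied).

Step 1: Compute V_q(n, t) = Σ_{j=0}^1 C(n, j) (q−1)^j.
  j = 0: C(7,0)·(4)^0 = 1·1 = 1.
  j = 1: C(7,1)·(4)^1 = 7·4 = 28.
  V_q(n, t) = 1 + 28 = 29.
Step 2: q^n = 5^7 = 78125.
Step 3: Hamming bound ⌊q^n / V_q(n,t)⌋ = ⌊78125/29⌋ = 2693.
Step 4: Compare |C| = 1167 to 2693: satisfied.
The claimed |C| lies below the Hamming bound.


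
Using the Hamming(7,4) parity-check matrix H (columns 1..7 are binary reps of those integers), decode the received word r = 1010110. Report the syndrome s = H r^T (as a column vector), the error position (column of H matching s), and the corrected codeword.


s = (0, 0, 1)^T, error position = 1, corrected codeword c = 0010110

Compute s = H r^T mod 2 one row at a time:
  s_1 = 0 + 1 + 1 + 0 = 2 ≡ 0 (mod 2).
  s_2 = 0 + 1 + 1 + 0 = 2 ≡ 0 (mod 2).
  s_3 = 1 + 1 + 1 + 0 = 3 ≡ 1 (mod 2).
s = (0, 0, 1)^T — this equals column 1 of H (binary 001), so error is at position 1.
Correct: flip bit 1 of r = 1010110 to get c = 0010110.


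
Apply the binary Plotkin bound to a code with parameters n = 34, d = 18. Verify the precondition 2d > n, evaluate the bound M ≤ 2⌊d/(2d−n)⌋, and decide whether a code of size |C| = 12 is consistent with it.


Plotkin bound M ≤ 18; given |C| = 12 ≤ bound (satisfied).

Check applicability: 2d = 36, n = 34.
2d − n = 2 > 0, so Plotkin applies.
Compute d/(2d−n) = 18/2 ≈ 9.0000.
⌊d/(2d−n)⌋ = 9.
Plotkin bound: M ≤ 2·9 = 18.
Given |C| = 12, check: satisfied.
This |C| is below the Plotkin bound.


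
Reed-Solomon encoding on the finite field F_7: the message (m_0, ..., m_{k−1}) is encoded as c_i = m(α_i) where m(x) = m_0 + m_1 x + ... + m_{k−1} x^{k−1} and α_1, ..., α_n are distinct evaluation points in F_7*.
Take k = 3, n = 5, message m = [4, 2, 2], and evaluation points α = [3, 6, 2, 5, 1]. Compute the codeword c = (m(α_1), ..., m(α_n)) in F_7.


c = [0, 4, 2, 1, 1]

Message polynomial: m(x) = 4 + 2·x + 2·x^2 (mod 7).
For each evaluation point α_i, compute m(α_i) mod 7:
  α_1 = 3: Horner steps 2 → 1 → 0, so m(3) = 0.
  α_2 = 6: Horner steps 2 → 0 → 4, so m(6) = 4.
  α_3 = 2: Horner steps 2 → 6 → 2, so m(2) = 2.
  α_4 = 5: Horner steps 2 → 5 → 1, so m(5) = 1.
  α_5 = 1: Horner steps 2 → 4 → 1, so m(1) = 1.
Codeword c = [0, 4, 2, 1, 1] ∈ F_7^5.


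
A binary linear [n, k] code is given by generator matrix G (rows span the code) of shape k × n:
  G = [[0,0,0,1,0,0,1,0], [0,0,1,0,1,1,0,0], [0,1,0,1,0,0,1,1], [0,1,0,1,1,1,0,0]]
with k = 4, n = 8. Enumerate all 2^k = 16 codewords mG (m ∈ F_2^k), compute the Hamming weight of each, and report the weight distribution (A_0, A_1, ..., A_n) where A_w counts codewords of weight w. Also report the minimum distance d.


Weight distribution: A_0 = 1, A_2 = 2, A_3 = 5, A_4 = 5, A_5 = 2, A_7 = 1. Minimum distance d = 2.

Enumerate all 2^4 = 16 messages m ∈ F_2^4.
For each, compute codeword c = mG in F_2^8, then tally its weight.
  m = 0000 → c = 00000000, weight = 0.
  m = 1000 → c = 00010010, weight = 2.
  m = 0100 → c = 00101100, weight = 3.
  m = 1100 → c = 00111110, weight = 5.
  m = 0010 → c = 01010011, weight = 4.
  m = 1010 → c = 01000001, weight = 2.
  m = 0110 → c = 01111111, weight = 7.
  m = 1110 → c = 01101101, weight = 5.
  m = 0001 → c = 01011100, weight = 4.
  m = 1001 → c = 01001110, weight = 4.
  m = 0101 → c = 01110000, weight = 3.
  m = 1101 → c = 01100010, weight = 3.
  m = 0011 → c = 00001111, weight = 4.
  m = 1011 → c = 00011101, weight = 4.
  m = 0111 → c = 00100011, weight = 3.
  m = 1111 → c = 00110001, weight = 3.
Tally weights:
  weight 0: 1 codewords.
  weight 2: 2 codewords.
  weight 3: 5 codewords.
  weight 4: 5 codewords.
  weight 5: 2 codewords.
  weight 7: 1 codewords.
Minimum distance d = smallest w > 0 with A_w > 0 = 2.
Sanity: Σ A_w = 16 = 2^4 = 16 ✓.


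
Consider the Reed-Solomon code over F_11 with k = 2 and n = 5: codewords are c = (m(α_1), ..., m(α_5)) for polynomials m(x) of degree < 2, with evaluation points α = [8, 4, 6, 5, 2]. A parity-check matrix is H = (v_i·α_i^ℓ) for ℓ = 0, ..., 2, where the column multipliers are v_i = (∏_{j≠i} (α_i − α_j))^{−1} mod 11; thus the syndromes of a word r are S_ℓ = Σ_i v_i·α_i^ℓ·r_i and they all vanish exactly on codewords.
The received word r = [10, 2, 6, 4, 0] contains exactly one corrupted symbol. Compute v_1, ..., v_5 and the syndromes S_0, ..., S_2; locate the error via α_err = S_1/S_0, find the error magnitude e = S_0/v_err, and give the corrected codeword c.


S = (2, 4, 8), error at position 5, error magnitude e = 2, c = [10, 2, 6, 4, 9].

Step 1: column multipliers v_i = (∏_{j≠i}(α_i − α_j))^{−1} mod 11.
  i = 1 (α = 8): (8−4)(8−6)(8−5)(8−2) = 4·2·3·6 = 144 ≡ 1, so v_1 = 1^{−1} = 1 (mod 11).
  i = 2 (α = 4): (4−8)(4−6)(4−5)(4−2) = (−4)·(−2)·(−1)·2 = −16 ≡ 6, so v_2 = 6^{−1} = 2 (mod 11).
  i = 3 (α = 6): (6−8)(6−4)(6−5)(6−2) = (−2)·2·1·4 = −16 ≡ 6, so v_3 = 6^{−1} = 2 (mod 11).
  i = 4 (α = 5): (5−8)(5−4)(5−6)(5−2) = (−3)·1·(−1)·3 = 9 ≡ 9, so v_4 = 9^{−1} = 5 (mod 11).
  i = 5 (α = 2): (2−8)(2−4)(2−6)(2−5) = (−6)·(−2)·(−4)·(−3) = 144 ≡ 1, so v_5 = 1^{−1} = 1 (mod 11).
  v = [1, 2, 2, 5, 1].
Step 2: syndromes of r = [10, 2, 6, 4, 0] (all sums mod 11).
  S_0 = Σ v_i r_i = 1·10 + 2·2 + 2·6 + 5·4 + 1·0 = 46 ≡ 2.
  S_1 = Σ v_i α_i r_i = 1·8·10 + 2·4·2 + 2·6·6 + 5·5·4 + 1·2·0 = 268 ≡ 4.
  α_i^2 mod 11 = [9, 5, 3, 3, 4].
  S_2 = Σ v_i α_i^2 r_i = 1·9·10 + 2·5·2 + 2·3·6 + 5·3·4 + 1·4·0 = 206 ≡ 8.
  S = (2, 4, 8) ≠ 0, so r is not a codeword (an error is present).
Step 3: locate the error. For a single error e at position i, S_ℓ = v_i·e·α_i^ℓ, so α_err = S_1/S_0.
  S_0^{−1} = 2^{−1} = 6 (mod 11), so α_err = 4·6 = 24 ≡ 2 = α_5. Error position i = 5.
  Consistency check: S_2/S_1 = 8·3 = 24 ≡ 2 = α_err ✓ (single-error assumption holds).
Step 4: error magnitude e = S_0/v_5 = S_0·∏_{j≠5}(α_5 − α_j) = 2·1 = 2 ≡ 2 (mod 11).
Step 5: correct position 5: c_5 = r_5 − e = 0 − 2 ≡ 9 (mod 11). Hence c = [10, 2, 6, 4, 9].
  Check: interpolating c through the α_i gives m(x) = 5 + 2·x (degree < 2) with m(α_i) = c_i for every i, so c is indeed a codeword.


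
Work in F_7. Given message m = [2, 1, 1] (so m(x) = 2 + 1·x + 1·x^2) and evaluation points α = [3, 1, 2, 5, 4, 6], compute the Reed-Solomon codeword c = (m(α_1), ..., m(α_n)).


c = [0, 4, 1, 4, 1, 2]

Message polynomial: m(x) = 2 + 1·x + 1·x^2 (mod 7).
For each evaluation point α_i, compute m(α_i) mod 7:
  α_1 = 3: Horner steps 1 → 4 → 0, so m(3) = 0.
  α_2 = 1: Horner steps 1 → 2 → 4, so m(1) = 4.
  α_3 = 2: Horner steps 1 → 3 → 1, so m(2) = 1.
  α_4 = 5: Horner steps 1 → 6 → 4, so m(5) = 4.
  α_5 = 4: Horner steps 1 → 5 → 1, so m(4) = 1.
  α_6 = 6: Horner steps 1 → 0 → 2, so m(6) = 2.
Codeword c = [0, 4, 1, 4, 1, 2] ∈ F_7^6.


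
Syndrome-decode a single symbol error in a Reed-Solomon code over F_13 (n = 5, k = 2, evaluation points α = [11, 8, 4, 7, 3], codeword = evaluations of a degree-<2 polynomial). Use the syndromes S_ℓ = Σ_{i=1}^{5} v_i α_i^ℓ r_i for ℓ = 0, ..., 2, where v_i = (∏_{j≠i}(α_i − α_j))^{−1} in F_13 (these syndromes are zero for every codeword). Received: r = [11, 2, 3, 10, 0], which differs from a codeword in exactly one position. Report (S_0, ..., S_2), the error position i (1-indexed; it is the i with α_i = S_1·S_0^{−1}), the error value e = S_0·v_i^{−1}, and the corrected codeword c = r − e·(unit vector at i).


S = (7, 10, 5), error at position 4, error magnitude e = 11, c = [11, 2, 3, 12, 0].

Step 1: column multipliers v_i = (∏_{j≠i}(α_i − α_j))^{−1} mod 13.
  i = 1 (α = 11): (11−8)(11−4)(11−7)(11−3) = 3·7·4·8 = 672 ≡ 9, so v_1 = 9^{−1} = 3 (mod 13).
  i = 2 (α = 8): (8−11)(8−4)(8−7)(8−3) = (−3)·4·1·5 = −60 ≡ 5, so v_2 = 5^{−1} = 8 (mod 13).
  i = 3 (α = 4): (4−11)(4−8)(4−7)(4−3) = (−7)·(−4)·(−3)·1 = −84 ≡ 7, so v_3 = 7^{−1} = 2 (mod 13).
  i = 4 (α = 7): (7−11)(7−8)(7−4)(7−3) = (−4)·(−1)·3·4 = 48 ≡ 9, so v_4 = 9^{−1} = 3 (mod 13).
  i = 5 (α = 3): (3−11)(3−8)(3−4)(3−7) = (−8)·(−5)·(−1)·(−4) = 160 ≡ 4, so v_5 = 4^{−1} = 10 (mod 13).
  v = [3, 8, 2, 3, 10].
Step 2: syndromes of r = [11, 2, 3, 10, 0] (all sums mod 13).
  S_0 = Σ v_i r_i = 3·11 + 8·2 + 2·3 + 3·10 + 10·0 = 85 ≡ 7.
  S_1 = Σ v_i α_i r_i = 3·11·11 + 8·8·2 + 2·4·3 + 3·7·10 + 10·3·0 = 725 ≡ 10.
  α_i^2 mod 13 = [4, 12, 3, 10, 9].
  S_2 = Σ v_i α_i^2 r_i = 3·4·11 + 8·12·2 + 2·3·3 + 3·10·10 + 10·9·0 = 642 ≡ 5.
  S = (7, 10, 5) ≠ 0, so r is not a codeword (an error is present).
Step 3: locate the error. For a single error e at position i, S_ℓ = v_i·e·α_i^ℓ, so α_err = S_1/S_0.
  S_0^{−1} = 7^{−1} = 2 (mod 13), so α_err = 10·2 = 20 ≡ 7 = α_4. Error position i = 4.
  Consistency check: S_2/S_1 = 5·4 = 20 ≡ 7 = α_err ✓ (single-error assumption holds).
Step 4: error magnitude e = S_0/v_4 = S_0·∏_{j≠4}(α_4 − α_j) = 7·9 = 63 ≡ 11 (mod 13).
Step 5: correct position 4: c_4 = r_4 − e = 10 − 11 ≡ 12 (mod 13). Hence c = [11, 2, 3, 12, 0].
  Check: interpolating c through the α_i gives m(x) = 4 + 3·x (degree < 2) with m(α_i) = c_i for every i, so c is indeed a codeword.


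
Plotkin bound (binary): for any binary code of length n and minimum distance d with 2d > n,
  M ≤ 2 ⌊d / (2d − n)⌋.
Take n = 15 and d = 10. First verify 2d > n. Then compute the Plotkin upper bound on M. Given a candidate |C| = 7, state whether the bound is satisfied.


Plotkin bound M ≤ 4; given |C| = 7 > bound (violated).

Check applicability: 2d = 20, n = 15.
2d − n = 5 > 0, so Plotkin applies.
Compute d/(2d−n) = 10/5 ≈ 2.0000.
⌊d/(2d−n)⌋ = 2.
Plotkin bound: M ≤ 2·2 = 4.
Given |C| = 7, check: VIOLATED.
This |C| is above the Plotkin bound, so no binary code with n = 15, d = 10 and 7 codewords exists.


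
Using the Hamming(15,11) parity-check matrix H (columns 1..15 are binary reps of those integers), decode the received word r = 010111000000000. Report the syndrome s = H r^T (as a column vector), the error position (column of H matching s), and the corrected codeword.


s = (0, 1, 0, 1)^T, error position = 5, corrected codeword c = 010101000000000

Compute s = H r^T mod 2 one row at a time:
  s_1 = 0 + 0 + 0 + 0 + 0 + 0 + 0 + 0 = 0 ≡ 0 (mod 2).
  s_2 = 1 + 1 + 1 + 0 + 0 + 0 + 0 + 0 = 3 ≡ 1 (mod 2).
  s_3 = 1 + 0 + 1 + 0 + 0 + 0 + 0 + 0 = 2 ≡ 0 (mod 2).
  s_4 = 0 + 0 + 1 + 0 + 0 + 0 + 0 + 0 = 1 ≡ 1 (mod 2).
s = (0, 1, 0, 1)^T — this equals column 5 of H (binary 0101), so error is at position 5.
Correct: flip bit 5 of r = 010111000000000 to get c = 010101000000000.


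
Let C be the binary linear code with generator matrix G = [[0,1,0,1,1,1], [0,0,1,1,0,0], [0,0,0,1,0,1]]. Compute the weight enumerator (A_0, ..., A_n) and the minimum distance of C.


Weight distribution: A_0 = 1, A_2 = 4, A_4 = 3. Minimum distance d = 2.

Enumerate all 2^3 = 8 messages m ∈ F_2^3.
For each, compute codeword c = mG in F_2^6, then tally its weight.
  m = 000 → c = 000000, weight = 0.
  m = 100 → c = 010111, weight = 4.
  m = 010 → c = 001100, weight = 2.
  m = 110 → c = 011011, weight = 4.
  m = 001 → c = 000101, weight = 2.
  m = 101 → c = 010010, weight = 2.
  m = 011 → c = 001001, weight = 2.
  m = 111 → c = 011110, weight = 4.
Tally weights:
  weight 0: 1 codewords.
  weight 2: 4 codewords.
  weight 4: 3 codewords.
Minimum distance d = smallest w > 0 with A_w > 0 = 2.
Sanity: Σ A_w = 8 = 2^3 = 8 ✓.


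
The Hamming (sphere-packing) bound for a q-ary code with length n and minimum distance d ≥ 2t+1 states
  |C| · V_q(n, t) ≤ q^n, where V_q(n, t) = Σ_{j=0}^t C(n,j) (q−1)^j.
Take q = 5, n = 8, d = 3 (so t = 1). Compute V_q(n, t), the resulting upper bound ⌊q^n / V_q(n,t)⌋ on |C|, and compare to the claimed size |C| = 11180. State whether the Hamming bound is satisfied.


V_q(n, t) = 33, q^n = 390625, Hamming bound = 11837, |C| = 11180 ≤ bound (satisfied).

Step 1: Compute V_q(n, t) = Σ_{j=0}^1 C(n, j) (q−1)^j.
  j = 0: C(8,0)·(4)^0 = 1·1 = 1.
  j = 1: C(8,1)·(4)^1 = 8·4 = 32.
  V_q(n, t) = 1 + 32 = 33.
Step 2: q^n = 5^8 = 390625.
Step 3: Hamming bound ⌊q^n / V_q(n,t)⌋ = ⌊390625/33⌋ = 11837.
Step 4: Compare |C| = 11180 to 11837: satisfied.
The claimed |C| lies below the Hamming bound.


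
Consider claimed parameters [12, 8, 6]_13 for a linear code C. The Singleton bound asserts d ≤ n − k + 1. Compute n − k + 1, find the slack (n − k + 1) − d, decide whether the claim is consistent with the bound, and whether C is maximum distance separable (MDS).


Singleton RHS = n − k + 1 = 5, slack = -1, bound violated (no such code; not MDS).

Singleton bound: d ≤ n − k + 1.
Here n = 12, k = 8, so n − k + 1 = 5.
Given d = 6, check d ≤ 5: NO.
Slack = (n − k + 1) − d = -1.
The slack is negative: d = 6 exceeds n − k + 1 = 5 by 1, so the Singleton bound is violated and no linear [12, 8, 6]_13 code can exist. In particular it is not MDS (MDS requires d = n − k + 1 exactly).
Description: the claimed parameters are [12, 8, 6]_13; such a code would be impossible (violates the Singleton bound).


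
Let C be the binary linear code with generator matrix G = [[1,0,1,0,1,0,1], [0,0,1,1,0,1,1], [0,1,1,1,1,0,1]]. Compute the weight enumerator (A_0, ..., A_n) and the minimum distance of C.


Weight distribution: A_0 = 1, A_3 = 2, A_4 = 3, A_5 = 2. Minimum distance d = 3.

Enumerate all 2^3 = 8 messages m ∈ F_2^3.
For each, compute codeword c = mG in F_2^7, then tally its weight.
  m = 000 → c = 0000000, weight = 0.
  m = 100 → c = 1010101, weight = 4.
  m = 010 → c = 0011011, weight = 4.
  m = 110 → c = 1001110, weight = 4.
  m = 001 → c = 0111101, weight = 5.
  m = 101 → c = 1101000, weight = 3.
  m = 011 → c = 0100110, weight = 3.
  m = 111 → c = 1110011, weight = 5.
Tally weights:
  weight 0: 1 codewords.
  weight 3: 2 codewords.
  weight 4: 3 codewords.
  weight 5: 2 codewords.
Minimum distance d = smallest w > 0 with A_w > 0 = 3.
Sanity: Σ A_w = 8 = 2^3 = 8 ✓.


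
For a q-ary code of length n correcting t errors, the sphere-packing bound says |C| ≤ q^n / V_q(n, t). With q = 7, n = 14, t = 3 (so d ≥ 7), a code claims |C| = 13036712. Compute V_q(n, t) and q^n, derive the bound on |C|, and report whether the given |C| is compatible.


V_q(n, t) = 81985, q^n = 678223072849, Hamming bound = 8272526, |C| = 13036712 > bound (violated).

Step 1: Compute V_q(n, t) = Σ_{j=0}^3 C(n, j) (q−1)^j.
  j = 0: C(14,0)·(6)^0 = 1·1 = 1.
  j = 1: C(14,1)·(6)^1 = 14·6 = 84.
  j = 2: C(14,2)·(6)^2 = 91·36 = 3276.
  j = 3: C(14,3)·(6)^3 = 364·216 = 78624.
  V_q(n, t) = 1 + 84 + 3276 + 78624 = 81985.
Step 2: q^n = 7^14 = 678223072849.
Step 3: Hamming bound ⌊q^n / V_q(n,t)⌋ = ⌊678223072849/81985⌋ = 8272526.
Step 4: Compare |C| = 13036712 to 8272526: violated.
The claimed |C| lies above the Hamming bound, so no 7-ary code of length 14 with d ≥ 7 can have 13036712 codewords.


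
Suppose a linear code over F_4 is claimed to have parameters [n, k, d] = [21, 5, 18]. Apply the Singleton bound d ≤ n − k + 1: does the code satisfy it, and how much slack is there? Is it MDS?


Singleton RHS = n − k + 1 = 17, slack = -1, bound violated (no such code; not MDS).

Singleton bound: d ≤ n − k + 1.
Here n = 21, k = 5, so n − k + 1 = 17.
Given d = 18, check d ≤ 17: NO.
Slack = (n − k + 1) − d = -1.
The slack is negative: d = 18 exceeds n − k + 1 = 17 by 1, so the Singleton bound is violated and no linear [21, 5, 18]_4 code can exist. In particular it is not MDS (MDS requires d = n − k + 1 exactly).
Description: the claimed parameters are [21, 5, 18]_4; such a code would be impossible (violates the Singleton bound).


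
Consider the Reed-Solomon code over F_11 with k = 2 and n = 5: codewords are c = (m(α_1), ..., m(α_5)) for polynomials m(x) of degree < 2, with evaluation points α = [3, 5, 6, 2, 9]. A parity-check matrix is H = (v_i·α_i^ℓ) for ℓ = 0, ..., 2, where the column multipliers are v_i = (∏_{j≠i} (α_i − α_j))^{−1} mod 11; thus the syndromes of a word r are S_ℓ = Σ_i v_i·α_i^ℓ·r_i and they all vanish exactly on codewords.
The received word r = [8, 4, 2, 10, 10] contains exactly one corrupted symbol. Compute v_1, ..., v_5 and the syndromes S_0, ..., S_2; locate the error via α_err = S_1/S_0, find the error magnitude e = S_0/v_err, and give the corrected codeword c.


S = (4, 3, 5), error at position 5, error magnitude e = 3, c = [8, 4, 2, 10, 7].

Step 1: column multipliers v_i = (∏_{j≠i}(α_i − α_j))^{−1} mod 11.
  i = 1 (α = 3): (3−5)(3−6)(3−2)(3−9) = (−2)·(−3)·1·(−6) = −36 ≡ 8, so v_1 = 8^{−1} = 7 (mod 11).
  i = 2 (α = 5): (5−3)(5−6)(5−2)(5−9) = 2·(−1)·3·(−4) = 24 ≡ 2, so v_2 = 2^{−1} = 6 (mod 11).
  i = 3 (α = 6): (6−3)(6−5)(6−2)(6−9) = 3·1·4·(−3) = −36 ≡ 8, so v_3 = 8^{−1} = 7 (mod 11).
  i = 4 (α = 2): (2−3)(2−5)(2−6)(2−9) = (−1)·(−3)·(−4)·(−7) = 84 ≡ 7, so v_4 = 7^{−1} = 8 (mod 11).
  i = 5 (α = 9): (9−3)(9−5)(9−6)(9−2) = 6·4·3·7 = 504 ≡ 9, so v_5 = 9^{−1} = 5 (mod 11).
  v = [7, 6, 7, 8, 5].
Step 2: syndromes of r = [8, 4, 2, 10, 10] (all sums mod 11).
  S_0 = Σ v_i r_i = 7·8 + 6·4 + 7·2 + 8·10 + 5·10 = 224 ≡ 4.
  S_1 = Σ v_i α_i r_i = 7·3·8 + 6·5·4 + 7·6·2 + 8·2·10 + 5·9·10 = 982 ≡ 3.
  α_i^2 mod 11 = [9, 3, 3, 4, 4].
  S_2 = Σ v_i α_i^2 r_i = 7·9·8 + 6·3·4 + 7·3·2 + 8·4·10 + 5·4·10 = 1138 ≡ 5.
  S = (4, 3, 5) ≠ 0, so r is not a codeword (an error is present).
Step 3: locate the error. For a single error e at position i, S_ℓ = v_i·e·α_i^ℓ, so α_err = S_1/S_0.
  S_0^{−1} = 4^{−1} = 3 (mod 11), so α_err = 3·3 = 9 ≡ 9 = α_5. Error position i = 5.
  Consistency check: S_2/S_1 = 5·4 = 20 ≡ 9 = α_err ✓ (single-error assumption holds).
Step 4: error magnitude e = S_0/v_5 = S_0·∏_{j≠5}(α_5 − α_j) = 4·9 = 36 ≡ 3 (mod 11).
Step 5: correct position 5: c_5 = r_5 − e = 10 − 3 ≡ 7 (mod 11). Hence c = [8, 4, 2, 10, 7].
  Check: interpolating c through the α_i gives m(x) = 3 + 9·x (degree < 2) with m(α_i) = c_i for every i, so c is indeed a codeword.


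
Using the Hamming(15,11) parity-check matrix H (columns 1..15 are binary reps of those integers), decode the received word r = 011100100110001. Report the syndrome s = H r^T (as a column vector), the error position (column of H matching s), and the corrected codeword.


s = (1, 1, 0, 0)^T, error position = 12, corrected codeword c = 011100100111001

Compute s = H r^T mod 2 one row at a time:
  s_1 = 0 + 0 + 1 + 1 + 0 + 0 + 0 + 1 = 3 ≡ 1 (mod 2).
  s_2 = 1 + 0 + 0 + 1 + 0 + 0 + 0 + 1 = 3 ≡ 1 (mod 2).
  s_3 = 1 + 1 + 0 + 1 + 1 + 1 + 0 + 1 = 6 ≡ 0 (mod 2).
  s_4 = 0 + 1 + 0 + 1 + 0 + 1 + 0 + 1 = 4 ≡ 0 (mod 2).
s = (1, 1, 0, 0)^T — this equals column 12 of H (binary 1100), so error is at position 12.
Correct: flip bit 12 of r = 011100100110001 to get c = 011100100111001.
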